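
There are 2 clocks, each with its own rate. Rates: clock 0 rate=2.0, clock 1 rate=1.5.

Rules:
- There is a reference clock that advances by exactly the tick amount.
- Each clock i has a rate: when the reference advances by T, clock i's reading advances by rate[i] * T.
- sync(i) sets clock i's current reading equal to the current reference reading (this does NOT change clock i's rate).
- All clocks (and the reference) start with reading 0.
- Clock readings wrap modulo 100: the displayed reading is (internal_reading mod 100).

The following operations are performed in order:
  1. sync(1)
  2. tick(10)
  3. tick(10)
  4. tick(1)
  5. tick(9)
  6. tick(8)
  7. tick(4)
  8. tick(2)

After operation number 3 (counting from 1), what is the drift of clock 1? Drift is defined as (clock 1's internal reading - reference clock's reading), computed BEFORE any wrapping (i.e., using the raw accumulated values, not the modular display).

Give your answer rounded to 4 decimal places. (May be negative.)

Answer: 10.0000

Derivation:
After op 1 sync(1): ref=0.0000 raw=[0.0000 0.0000]
After op 2 tick(10): ref=10.0000 raw=[20.0000 15.0000]
After op 3 tick(10): ref=20.0000 raw=[40.0000 30.0000]
Drift of clock 1 after op 3: 30.0000 - 20.0000 = 10.0000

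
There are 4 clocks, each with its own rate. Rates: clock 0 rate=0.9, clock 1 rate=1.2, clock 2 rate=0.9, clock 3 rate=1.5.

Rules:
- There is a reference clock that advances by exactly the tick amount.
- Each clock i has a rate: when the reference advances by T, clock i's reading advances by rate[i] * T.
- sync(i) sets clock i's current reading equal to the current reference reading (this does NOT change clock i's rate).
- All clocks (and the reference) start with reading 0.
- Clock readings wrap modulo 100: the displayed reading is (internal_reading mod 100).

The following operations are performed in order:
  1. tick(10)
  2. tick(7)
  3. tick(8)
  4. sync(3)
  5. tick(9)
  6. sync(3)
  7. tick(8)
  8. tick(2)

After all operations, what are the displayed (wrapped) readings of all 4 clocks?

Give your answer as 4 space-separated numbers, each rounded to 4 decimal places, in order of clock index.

After op 1 tick(10): ref=10.0000 raw=[9.0000 12.0000 9.0000 15.0000]
After op 2 tick(7): ref=17.0000 raw=[15.3000 20.4000 15.3000 25.5000]
After op 3 tick(8): ref=25.0000 raw=[22.5000 30.0000 22.5000 37.5000]
After op 4 sync(3): ref=25.0000 raw=[22.5000 30.0000 22.5000 25.0000]
After op 5 tick(9): ref=34.0000 raw=[30.6000 40.8000 30.6000 38.5000]
After op 6 sync(3): ref=34.0000 raw=[30.6000 40.8000 30.6000 34.0000]
After op 7 tick(8): ref=42.0000 raw=[37.8000 50.4000 37.8000 46.0000]
After op 8 tick(2): ref=44.0000 raw=[39.6000 52.8000 39.6000 49.0000]
Wrap final raw readings (mod 100): 39.6000 mod 100 = 39.6000; 52.8000 mod 100 = 52.8000; 39.6000 mod 100 = 39.6000; 49.0000 mod 100 = 49.0000

Answer: 39.6000 52.8000 39.6000 49.0000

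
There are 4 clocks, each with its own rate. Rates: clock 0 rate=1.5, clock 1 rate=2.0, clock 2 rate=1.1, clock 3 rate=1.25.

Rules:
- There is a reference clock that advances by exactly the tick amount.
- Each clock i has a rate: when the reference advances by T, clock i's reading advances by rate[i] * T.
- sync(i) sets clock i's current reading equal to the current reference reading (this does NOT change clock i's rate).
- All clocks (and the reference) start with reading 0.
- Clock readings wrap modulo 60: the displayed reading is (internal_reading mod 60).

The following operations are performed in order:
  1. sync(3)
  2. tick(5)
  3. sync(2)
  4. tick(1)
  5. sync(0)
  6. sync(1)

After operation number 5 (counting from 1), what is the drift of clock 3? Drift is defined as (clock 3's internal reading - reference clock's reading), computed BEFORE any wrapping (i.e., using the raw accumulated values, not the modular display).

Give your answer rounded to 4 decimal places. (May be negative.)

Answer: 1.5000

Derivation:
After op 1 sync(3): ref=0.0000 raw=[0.0000 0.0000 0.0000 0.0000]
After op 2 tick(5): ref=5.0000 raw=[7.5000 10.0000 5.5000 6.2500]
After op 3 sync(2): ref=5.0000 raw=[7.5000 10.0000 5.0000 6.2500]
After op 4 tick(1): ref=6.0000 raw=[9.0000 12.0000 6.1000 7.5000]
After op 5 sync(0): ref=6.0000 raw=[6.0000 12.0000 6.1000 7.5000]
Drift of clock 3 after op 5: 7.5000 - 6.0000 = 1.5000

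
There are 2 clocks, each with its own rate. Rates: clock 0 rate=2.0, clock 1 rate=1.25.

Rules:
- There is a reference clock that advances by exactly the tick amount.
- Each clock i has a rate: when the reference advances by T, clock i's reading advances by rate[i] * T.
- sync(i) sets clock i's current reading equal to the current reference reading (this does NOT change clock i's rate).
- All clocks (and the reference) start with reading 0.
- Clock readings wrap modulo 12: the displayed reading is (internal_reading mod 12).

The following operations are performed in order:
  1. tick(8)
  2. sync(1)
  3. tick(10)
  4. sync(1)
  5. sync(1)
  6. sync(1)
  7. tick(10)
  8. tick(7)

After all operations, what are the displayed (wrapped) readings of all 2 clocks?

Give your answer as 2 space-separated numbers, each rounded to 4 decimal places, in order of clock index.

After op 1 tick(8): ref=8.0000 raw=[16.0000 10.0000]
After op 2 sync(1): ref=8.0000 raw=[16.0000 8.0000]
After op 3 tick(10): ref=18.0000 raw=[36.0000 20.5000]
After op 4 sync(1): ref=18.0000 raw=[36.0000 18.0000]
After op 5 sync(1): ref=18.0000 raw=[36.0000 18.0000]
After op 6 sync(1): ref=18.0000 raw=[36.0000 18.0000]
After op 7 tick(10): ref=28.0000 raw=[56.0000 30.5000]
After op 8 tick(7): ref=35.0000 raw=[70.0000 39.2500]
Wrap final raw readings (mod 12): 70.0000 mod 12 = 10.0000; 39.2500 mod 12 = 3.2500

Answer: 10.0000 3.2500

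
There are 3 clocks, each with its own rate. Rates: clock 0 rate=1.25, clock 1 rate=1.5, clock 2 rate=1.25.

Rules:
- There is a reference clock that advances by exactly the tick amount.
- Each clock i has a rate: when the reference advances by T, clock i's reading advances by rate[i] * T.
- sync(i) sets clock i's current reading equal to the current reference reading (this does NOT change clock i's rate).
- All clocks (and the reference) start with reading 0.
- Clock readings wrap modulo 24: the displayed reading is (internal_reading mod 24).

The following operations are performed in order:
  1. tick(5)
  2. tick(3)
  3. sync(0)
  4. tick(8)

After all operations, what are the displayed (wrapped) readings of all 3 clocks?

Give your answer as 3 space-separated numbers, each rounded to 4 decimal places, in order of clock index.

Answer: 18.0000 0.0000 20.0000

Derivation:
After op 1 tick(5): ref=5.0000 raw=[6.2500 7.5000 6.2500]
After op 2 tick(3): ref=8.0000 raw=[10.0000 12.0000 10.0000]
After op 3 sync(0): ref=8.0000 raw=[8.0000 12.0000 10.0000]
After op 4 tick(8): ref=16.0000 raw=[18.0000 24.0000 20.0000]
Wrap final raw readings (mod 24): 18.0000 mod 24 = 18.0000; 24.0000 mod 24 = 0.0000; 20.0000 mod 24 = 20.0000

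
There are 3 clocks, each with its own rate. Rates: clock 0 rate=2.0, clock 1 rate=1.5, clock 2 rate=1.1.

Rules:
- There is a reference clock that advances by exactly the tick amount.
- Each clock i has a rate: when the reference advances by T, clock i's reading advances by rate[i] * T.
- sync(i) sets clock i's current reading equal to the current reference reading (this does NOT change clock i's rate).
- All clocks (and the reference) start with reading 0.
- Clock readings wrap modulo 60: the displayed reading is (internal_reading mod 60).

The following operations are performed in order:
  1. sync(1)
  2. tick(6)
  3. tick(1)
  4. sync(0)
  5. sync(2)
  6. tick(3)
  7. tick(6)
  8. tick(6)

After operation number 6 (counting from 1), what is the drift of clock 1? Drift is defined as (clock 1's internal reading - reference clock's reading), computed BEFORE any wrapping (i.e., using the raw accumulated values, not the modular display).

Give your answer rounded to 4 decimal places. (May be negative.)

After op 1 sync(1): ref=0.0000 raw=[0.0000 0.0000 0.0000]
After op 2 tick(6): ref=6.0000 raw=[12.0000 9.0000 6.6000]
After op 3 tick(1): ref=7.0000 raw=[14.0000 10.5000 7.7000]
After op 4 sync(0): ref=7.0000 raw=[7.0000 10.5000 7.7000]
After op 5 sync(2): ref=7.0000 raw=[7.0000 10.5000 7.0000]
After op 6 tick(3): ref=10.0000 raw=[13.0000 15.0000 10.3000]
Drift of clock 1 after op 6: 15.0000 - 10.0000 = 5.0000

Answer: 5.0000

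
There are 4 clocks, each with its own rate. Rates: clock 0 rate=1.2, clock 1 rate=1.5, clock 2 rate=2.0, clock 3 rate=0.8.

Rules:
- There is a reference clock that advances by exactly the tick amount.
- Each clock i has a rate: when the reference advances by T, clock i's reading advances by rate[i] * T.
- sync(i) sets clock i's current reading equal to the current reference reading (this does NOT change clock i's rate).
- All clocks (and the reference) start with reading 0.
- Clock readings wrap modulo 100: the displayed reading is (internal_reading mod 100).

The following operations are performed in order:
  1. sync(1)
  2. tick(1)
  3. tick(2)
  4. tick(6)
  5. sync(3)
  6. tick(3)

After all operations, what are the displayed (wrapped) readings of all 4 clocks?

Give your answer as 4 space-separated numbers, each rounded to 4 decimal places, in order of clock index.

Answer: 14.4000 18.0000 24.0000 11.4000

Derivation:
After op 1 sync(1): ref=0.0000 raw=[0.0000 0.0000 0.0000 0.0000]
After op 2 tick(1): ref=1.0000 raw=[1.2000 1.5000 2.0000 0.8000]
After op 3 tick(2): ref=3.0000 raw=[3.6000 4.5000 6.0000 2.4000]
After op 4 tick(6): ref=9.0000 raw=[10.8000 13.5000 18.0000 7.2000]
After op 5 sync(3): ref=9.0000 raw=[10.8000 13.5000 18.0000 9.0000]
After op 6 tick(3): ref=12.0000 raw=[14.4000 18.0000 24.0000 11.4000]
Wrap final raw readings (mod 100): 14.4000 mod 100 = 14.4000; 18.0000 mod 100 = 18.0000; 24.0000 mod 100 = 24.0000; 11.4000 mod 100 = 11.4000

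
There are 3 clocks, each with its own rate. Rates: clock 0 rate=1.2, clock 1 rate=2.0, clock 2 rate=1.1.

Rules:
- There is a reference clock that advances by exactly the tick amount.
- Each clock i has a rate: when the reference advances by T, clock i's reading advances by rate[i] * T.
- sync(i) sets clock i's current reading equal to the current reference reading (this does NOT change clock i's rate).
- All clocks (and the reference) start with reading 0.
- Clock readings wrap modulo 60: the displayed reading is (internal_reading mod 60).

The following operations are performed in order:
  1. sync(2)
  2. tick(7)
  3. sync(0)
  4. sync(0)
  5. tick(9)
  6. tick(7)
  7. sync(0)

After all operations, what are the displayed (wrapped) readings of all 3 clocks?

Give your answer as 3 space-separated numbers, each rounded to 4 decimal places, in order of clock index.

Answer: 23.0000 46.0000 25.3000

Derivation:
After op 1 sync(2): ref=0.0000 raw=[0.0000 0.0000 0.0000]
After op 2 tick(7): ref=7.0000 raw=[8.4000 14.0000 7.7000]
After op 3 sync(0): ref=7.0000 raw=[7.0000 14.0000 7.7000]
After op 4 sync(0): ref=7.0000 raw=[7.0000 14.0000 7.7000]
After op 5 tick(9): ref=16.0000 raw=[17.8000 32.0000 17.6000]
After op 6 tick(7): ref=23.0000 raw=[26.2000 46.0000 25.3000]
After op 7 sync(0): ref=23.0000 raw=[23.0000 46.0000 25.3000]
Wrap final raw readings (mod 60): 23.0000 mod 60 = 23.0000; 46.0000 mod 60 = 46.0000; 25.3000 mod 60 = 25.3000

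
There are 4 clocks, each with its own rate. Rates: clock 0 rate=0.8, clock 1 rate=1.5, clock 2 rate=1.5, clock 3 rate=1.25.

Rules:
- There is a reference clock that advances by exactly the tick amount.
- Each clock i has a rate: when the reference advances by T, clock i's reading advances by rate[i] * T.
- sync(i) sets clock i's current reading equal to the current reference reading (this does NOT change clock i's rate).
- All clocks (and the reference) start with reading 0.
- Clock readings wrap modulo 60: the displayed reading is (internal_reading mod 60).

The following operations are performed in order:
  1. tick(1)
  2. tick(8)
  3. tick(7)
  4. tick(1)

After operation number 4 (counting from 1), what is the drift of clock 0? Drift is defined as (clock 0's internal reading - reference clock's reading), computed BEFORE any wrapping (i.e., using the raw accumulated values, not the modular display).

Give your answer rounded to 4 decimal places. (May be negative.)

Answer: -3.4000

Derivation:
After op 1 tick(1): ref=1.0000 raw=[0.8000 1.5000 1.5000 1.2500]
After op 2 tick(8): ref=9.0000 raw=[7.2000 13.5000 13.5000 11.2500]
After op 3 tick(7): ref=16.0000 raw=[12.8000 24.0000 24.0000 20.0000]
After op 4 tick(1): ref=17.0000 raw=[13.6000 25.5000 25.5000 21.2500]
Drift of clock 0 after op 4: 13.6000 - 17.0000 = -3.4000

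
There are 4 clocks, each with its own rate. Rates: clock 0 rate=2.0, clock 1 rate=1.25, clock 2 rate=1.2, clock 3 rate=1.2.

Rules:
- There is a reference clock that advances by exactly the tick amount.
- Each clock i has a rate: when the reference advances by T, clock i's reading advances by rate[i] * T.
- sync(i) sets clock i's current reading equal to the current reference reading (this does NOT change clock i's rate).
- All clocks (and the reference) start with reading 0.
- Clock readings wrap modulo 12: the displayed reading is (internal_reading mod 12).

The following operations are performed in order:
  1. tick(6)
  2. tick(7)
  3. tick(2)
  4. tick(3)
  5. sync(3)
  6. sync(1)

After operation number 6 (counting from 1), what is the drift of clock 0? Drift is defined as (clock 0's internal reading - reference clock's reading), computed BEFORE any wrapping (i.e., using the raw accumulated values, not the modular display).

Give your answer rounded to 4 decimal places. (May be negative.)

After op 1 tick(6): ref=6.0000 raw=[12.0000 7.5000 7.2000 7.2000]
After op 2 tick(7): ref=13.0000 raw=[26.0000 16.2500 15.6000 15.6000]
After op 3 tick(2): ref=15.0000 raw=[30.0000 18.7500 18.0000 18.0000]
After op 4 tick(3): ref=18.0000 raw=[36.0000 22.5000 21.6000 21.6000]
After op 5 sync(3): ref=18.0000 raw=[36.0000 22.5000 21.6000 18.0000]
After op 6 sync(1): ref=18.0000 raw=[36.0000 18.0000 21.6000 18.0000]
Drift of clock 0 after op 6: 36.0000 - 18.0000 = 18.0000

Answer: 18.0000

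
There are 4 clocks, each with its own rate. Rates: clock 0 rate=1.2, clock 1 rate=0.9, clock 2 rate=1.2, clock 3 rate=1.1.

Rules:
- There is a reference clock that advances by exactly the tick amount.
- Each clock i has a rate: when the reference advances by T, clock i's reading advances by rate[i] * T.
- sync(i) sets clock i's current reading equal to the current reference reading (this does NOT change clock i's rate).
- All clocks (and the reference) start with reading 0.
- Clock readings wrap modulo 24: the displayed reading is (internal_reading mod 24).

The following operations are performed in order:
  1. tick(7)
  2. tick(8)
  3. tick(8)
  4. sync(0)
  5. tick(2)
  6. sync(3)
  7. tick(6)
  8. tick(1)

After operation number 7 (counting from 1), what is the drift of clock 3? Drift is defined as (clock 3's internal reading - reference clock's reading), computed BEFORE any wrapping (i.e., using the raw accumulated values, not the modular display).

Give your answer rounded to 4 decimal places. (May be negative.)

After op 1 tick(7): ref=7.0000 raw=[8.4000 6.3000 8.4000 7.7000]
After op 2 tick(8): ref=15.0000 raw=[18.0000 13.5000 18.0000 16.5000]
After op 3 tick(8): ref=23.0000 raw=[27.6000 20.7000 27.6000 25.3000]
After op 4 sync(0): ref=23.0000 raw=[23.0000 20.7000 27.6000 25.3000]
After op 5 tick(2): ref=25.0000 raw=[25.4000 22.5000 30.0000 27.5000]
After op 6 sync(3): ref=25.0000 raw=[25.4000 22.5000 30.0000 25.0000]
After op 7 tick(6): ref=31.0000 raw=[32.6000 27.9000 37.2000 31.6000]
Drift of clock 3 after op 7: 31.6000 - 31.0000 = 0.6000

Answer: 0.6000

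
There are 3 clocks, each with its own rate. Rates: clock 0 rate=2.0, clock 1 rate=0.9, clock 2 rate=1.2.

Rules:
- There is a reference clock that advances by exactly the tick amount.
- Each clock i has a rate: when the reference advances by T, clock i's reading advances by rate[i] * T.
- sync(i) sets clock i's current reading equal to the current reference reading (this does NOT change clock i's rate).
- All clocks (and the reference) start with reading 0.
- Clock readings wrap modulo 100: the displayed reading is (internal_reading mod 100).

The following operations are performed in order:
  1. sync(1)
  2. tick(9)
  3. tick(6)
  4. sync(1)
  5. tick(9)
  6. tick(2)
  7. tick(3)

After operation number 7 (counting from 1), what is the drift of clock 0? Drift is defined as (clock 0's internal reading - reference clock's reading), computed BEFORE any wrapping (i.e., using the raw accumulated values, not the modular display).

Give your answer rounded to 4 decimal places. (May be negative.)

After op 1 sync(1): ref=0.0000 raw=[0.0000 0.0000 0.0000]
After op 2 tick(9): ref=9.0000 raw=[18.0000 8.1000 10.8000]
After op 3 tick(6): ref=15.0000 raw=[30.0000 13.5000 18.0000]
After op 4 sync(1): ref=15.0000 raw=[30.0000 15.0000 18.0000]
After op 5 tick(9): ref=24.0000 raw=[48.0000 23.1000 28.8000]
After op 6 tick(2): ref=26.0000 raw=[52.0000 24.9000 31.2000]
After op 7 tick(3): ref=29.0000 raw=[58.0000 27.6000 34.8000]
Drift of clock 0 after op 7: 58.0000 - 29.0000 = 29.0000

Answer: 29.0000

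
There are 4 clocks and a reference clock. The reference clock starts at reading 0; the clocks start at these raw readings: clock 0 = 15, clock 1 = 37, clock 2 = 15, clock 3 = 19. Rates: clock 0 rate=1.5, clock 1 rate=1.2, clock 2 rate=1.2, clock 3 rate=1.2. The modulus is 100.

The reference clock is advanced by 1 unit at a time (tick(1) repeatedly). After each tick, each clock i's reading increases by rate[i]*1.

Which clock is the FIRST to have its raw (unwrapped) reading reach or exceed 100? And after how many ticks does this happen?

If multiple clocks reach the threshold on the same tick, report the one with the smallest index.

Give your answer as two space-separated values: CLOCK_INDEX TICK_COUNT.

Answer: 1 53

Derivation:
clock 0: start=15, rate=1.5, needs 100-15 = 85; ticks = ceil(85/1.5) = ceil(56.6667) = 57; reading at tick 57 = 15 + 1.5*57 = 100.5000
clock 1: start=37, rate=1.2, needs 100-37 = 63; ticks = ceil(63/1.2) = ceil(52.5000) = 53; reading at tick 53 = 37 + 1.2*53 = 100.6000
clock 2: start=15, rate=1.2, needs 100-15 = 85; ticks = ceil(85/1.2) = ceil(70.8333) = 71; reading at tick 71 = 15 + 1.2*71 = 100.2000
clock 3: start=19, rate=1.2, needs 100-19 = 81; ticks = ceil(81/1.2) = ceil(67.5000) = 68; reading at tick 68 = 19 + 1.2*68 = 100.6000
Minimum tick count = 53; winners = [1]; smallest index = 1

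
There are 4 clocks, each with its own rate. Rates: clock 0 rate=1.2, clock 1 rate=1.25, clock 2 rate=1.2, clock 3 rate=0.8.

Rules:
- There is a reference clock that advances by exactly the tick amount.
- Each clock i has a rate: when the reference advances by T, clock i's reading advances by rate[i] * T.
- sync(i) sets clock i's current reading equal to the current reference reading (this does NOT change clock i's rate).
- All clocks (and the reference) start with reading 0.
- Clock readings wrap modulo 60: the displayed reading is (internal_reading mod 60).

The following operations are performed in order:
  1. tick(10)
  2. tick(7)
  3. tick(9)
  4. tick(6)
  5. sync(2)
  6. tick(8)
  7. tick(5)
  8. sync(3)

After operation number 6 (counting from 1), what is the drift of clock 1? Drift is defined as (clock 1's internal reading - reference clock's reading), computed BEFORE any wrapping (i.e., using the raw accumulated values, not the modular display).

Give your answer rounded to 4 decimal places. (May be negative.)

Answer: 10.0000

Derivation:
After op 1 tick(10): ref=10.0000 raw=[12.0000 12.5000 12.0000 8.0000]
After op 2 tick(7): ref=17.0000 raw=[20.4000 21.2500 20.4000 13.6000]
After op 3 tick(9): ref=26.0000 raw=[31.2000 32.5000 31.2000 20.8000]
After op 4 tick(6): ref=32.0000 raw=[38.4000 40.0000 38.4000 25.6000]
After op 5 sync(2): ref=32.0000 raw=[38.4000 40.0000 32.0000 25.6000]
After op 6 tick(8): ref=40.0000 raw=[48.0000 50.0000 41.6000 32.0000]
Drift of clock 1 after op 6: 50.0000 - 40.0000 = 10.0000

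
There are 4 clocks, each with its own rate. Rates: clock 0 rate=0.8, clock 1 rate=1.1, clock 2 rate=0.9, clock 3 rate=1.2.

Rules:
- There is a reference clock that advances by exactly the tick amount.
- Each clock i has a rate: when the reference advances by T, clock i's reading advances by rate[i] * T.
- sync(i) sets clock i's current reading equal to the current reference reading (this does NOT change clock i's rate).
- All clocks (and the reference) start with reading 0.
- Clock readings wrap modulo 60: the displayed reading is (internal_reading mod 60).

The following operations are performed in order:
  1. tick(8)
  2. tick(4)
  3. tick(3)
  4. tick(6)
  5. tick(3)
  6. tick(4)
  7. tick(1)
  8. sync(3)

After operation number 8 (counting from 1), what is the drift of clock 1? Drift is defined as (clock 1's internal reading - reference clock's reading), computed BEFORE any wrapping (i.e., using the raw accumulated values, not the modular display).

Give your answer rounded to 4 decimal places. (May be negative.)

Answer: 2.9000

Derivation:
After op 1 tick(8): ref=8.0000 raw=[6.4000 8.8000 7.2000 9.6000]
After op 2 tick(4): ref=12.0000 raw=[9.6000 13.2000 10.8000 14.4000]
After op 3 tick(3): ref=15.0000 raw=[12.0000 16.5000 13.5000 18.0000]
After op 4 tick(6): ref=21.0000 raw=[16.8000 23.1000 18.9000 25.2000]
After op 5 tick(3): ref=24.0000 raw=[19.2000 26.4000 21.6000 28.8000]
After op 6 tick(4): ref=28.0000 raw=[22.4000 30.8000 25.2000 33.6000]
After op 7 tick(1): ref=29.0000 raw=[23.2000 31.9000 26.1000 34.8000]
After op 8 sync(3): ref=29.0000 raw=[23.2000 31.9000 26.1000 29.0000]
Drift of clock 1 after op 8: 31.9000 - 29.0000 = 2.9000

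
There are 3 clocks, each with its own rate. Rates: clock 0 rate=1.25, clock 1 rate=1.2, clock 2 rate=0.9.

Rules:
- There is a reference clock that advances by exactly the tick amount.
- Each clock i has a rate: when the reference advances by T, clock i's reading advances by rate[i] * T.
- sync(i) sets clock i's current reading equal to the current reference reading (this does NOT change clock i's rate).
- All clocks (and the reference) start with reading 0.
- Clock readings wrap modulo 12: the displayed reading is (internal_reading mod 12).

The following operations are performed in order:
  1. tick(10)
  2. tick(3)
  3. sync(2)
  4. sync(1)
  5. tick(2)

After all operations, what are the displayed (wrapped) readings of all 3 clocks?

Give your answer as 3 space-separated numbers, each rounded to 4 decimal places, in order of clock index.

Answer: 6.7500 3.4000 2.8000

Derivation:
After op 1 tick(10): ref=10.0000 raw=[12.5000 12.0000 9.0000]
After op 2 tick(3): ref=13.0000 raw=[16.2500 15.6000 11.7000]
After op 3 sync(2): ref=13.0000 raw=[16.2500 15.6000 13.0000]
After op 4 sync(1): ref=13.0000 raw=[16.2500 13.0000 13.0000]
After op 5 tick(2): ref=15.0000 raw=[18.7500 15.4000 14.8000]
Wrap final raw readings (mod 12): 18.7500 mod 12 = 6.7500; 15.4000 mod 12 = 3.4000; 14.8000 mod 12 = 2.8000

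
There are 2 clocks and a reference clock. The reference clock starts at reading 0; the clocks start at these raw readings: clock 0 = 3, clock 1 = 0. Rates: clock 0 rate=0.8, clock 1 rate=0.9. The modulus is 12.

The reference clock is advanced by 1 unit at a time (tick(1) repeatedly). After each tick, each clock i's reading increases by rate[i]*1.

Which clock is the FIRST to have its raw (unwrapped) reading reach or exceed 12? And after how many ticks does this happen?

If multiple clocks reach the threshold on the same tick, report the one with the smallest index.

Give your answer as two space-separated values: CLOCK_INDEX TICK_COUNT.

Answer: 0 12

Derivation:
clock 0: start=3, rate=0.8, needs 12-3 = 9; ticks = ceil(9/0.8) = ceil(11.2500) = 12; reading at tick 12 = 3 + 0.8*12 = 12.6000
clock 1: start=0, rate=0.9, needs 12-0 = 12; ticks = ceil(12/0.9) = ceil(13.3333) = 14; reading at tick 14 = 0 + 0.9*14 = 12.6000
Minimum tick count = 12; winners = [0]; smallest index = 0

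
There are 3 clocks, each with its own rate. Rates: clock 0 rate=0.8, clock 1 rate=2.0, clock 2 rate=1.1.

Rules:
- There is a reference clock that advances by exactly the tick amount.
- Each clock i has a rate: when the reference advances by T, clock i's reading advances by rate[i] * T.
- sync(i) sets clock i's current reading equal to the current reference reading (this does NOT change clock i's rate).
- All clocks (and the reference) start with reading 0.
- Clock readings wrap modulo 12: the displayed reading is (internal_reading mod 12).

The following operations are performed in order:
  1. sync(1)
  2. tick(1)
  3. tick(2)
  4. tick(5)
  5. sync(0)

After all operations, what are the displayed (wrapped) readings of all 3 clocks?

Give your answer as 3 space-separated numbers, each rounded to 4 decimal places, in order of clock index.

After op 1 sync(1): ref=0.0000 raw=[0.0000 0.0000 0.0000]
After op 2 tick(1): ref=1.0000 raw=[0.8000 2.0000 1.1000]
After op 3 tick(2): ref=3.0000 raw=[2.4000 6.0000 3.3000]
After op 4 tick(5): ref=8.0000 raw=[6.4000 16.0000 8.8000]
After op 5 sync(0): ref=8.0000 raw=[8.0000 16.0000 8.8000]
Wrap final raw readings (mod 12): 8.0000 mod 12 = 8.0000; 16.0000 mod 12 = 4.0000; 8.8000 mod 12 = 8.8000

Answer: 8.0000 4.0000 8.8000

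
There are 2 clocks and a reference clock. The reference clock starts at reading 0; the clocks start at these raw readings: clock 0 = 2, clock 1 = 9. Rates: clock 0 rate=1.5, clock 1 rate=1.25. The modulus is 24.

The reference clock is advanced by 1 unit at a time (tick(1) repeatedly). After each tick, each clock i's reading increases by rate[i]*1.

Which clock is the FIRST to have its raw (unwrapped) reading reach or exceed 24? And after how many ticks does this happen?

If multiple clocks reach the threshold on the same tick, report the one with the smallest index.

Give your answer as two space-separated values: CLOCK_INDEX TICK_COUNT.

clock 0: start=2, rate=1.5, needs 24-2 = 22; ticks = ceil(22/1.5) = ceil(14.6667) = 15; reading at tick 15 = 2 + 1.5*15 = 24.5000
clock 1: start=9, rate=1.25, needs 24-9 = 15; ticks = ceil(15/1.25) = ceil(12.0000) = 12; reading at tick 12 = 9 + 1.25*12 = 24.0000
Minimum tick count = 12; winners = [1]; smallest index = 1

Answer: 1 12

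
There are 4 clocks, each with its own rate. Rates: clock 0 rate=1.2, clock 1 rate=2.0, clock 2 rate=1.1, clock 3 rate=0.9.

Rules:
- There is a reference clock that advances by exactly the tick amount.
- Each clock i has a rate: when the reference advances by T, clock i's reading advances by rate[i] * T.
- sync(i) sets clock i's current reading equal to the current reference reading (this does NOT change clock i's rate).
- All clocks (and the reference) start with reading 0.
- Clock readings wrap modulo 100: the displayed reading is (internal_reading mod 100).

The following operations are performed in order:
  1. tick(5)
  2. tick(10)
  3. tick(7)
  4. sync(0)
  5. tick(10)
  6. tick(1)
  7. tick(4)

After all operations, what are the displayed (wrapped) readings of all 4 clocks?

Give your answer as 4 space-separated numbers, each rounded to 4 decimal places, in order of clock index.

Answer: 40.0000 74.0000 40.7000 33.3000

Derivation:
After op 1 tick(5): ref=5.0000 raw=[6.0000 10.0000 5.5000 4.5000]
After op 2 tick(10): ref=15.0000 raw=[18.0000 30.0000 16.5000 13.5000]
After op 3 tick(7): ref=22.0000 raw=[26.4000 44.0000 24.2000 19.8000]
After op 4 sync(0): ref=22.0000 raw=[22.0000 44.0000 24.2000 19.8000]
After op 5 tick(10): ref=32.0000 raw=[34.0000 64.0000 35.2000 28.8000]
After op 6 tick(1): ref=33.0000 raw=[35.2000 66.0000 36.3000 29.7000]
After op 7 tick(4): ref=37.0000 raw=[40.0000 74.0000 40.7000 33.3000]
Wrap final raw readings (mod 100): 40.0000 mod 100 = 40.0000; 74.0000 mod 100 = 74.0000; 40.7000 mod 100 = 40.7000; 33.3000 mod 100 = 33.3000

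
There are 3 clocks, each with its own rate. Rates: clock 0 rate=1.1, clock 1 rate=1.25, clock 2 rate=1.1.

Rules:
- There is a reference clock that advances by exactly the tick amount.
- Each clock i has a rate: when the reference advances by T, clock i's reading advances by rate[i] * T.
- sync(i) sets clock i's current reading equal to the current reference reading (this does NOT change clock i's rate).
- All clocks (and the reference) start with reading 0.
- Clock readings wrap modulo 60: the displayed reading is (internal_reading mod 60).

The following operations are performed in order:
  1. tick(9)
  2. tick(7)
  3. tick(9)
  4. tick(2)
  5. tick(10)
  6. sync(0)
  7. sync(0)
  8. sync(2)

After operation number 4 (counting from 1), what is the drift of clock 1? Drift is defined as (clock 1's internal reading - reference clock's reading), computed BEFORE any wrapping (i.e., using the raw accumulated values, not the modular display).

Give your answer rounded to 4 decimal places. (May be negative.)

After op 1 tick(9): ref=9.0000 raw=[9.9000 11.2500 9.9000]
After op 2 tick(7): ref=16.0000 raw=[17.6000 20.0000 17.6000]
After op 3 tick(9): ref=25.0000 raw=[27.5000 31.2500 27.5000]
After op 4 tick(2): ref=27.0000 raw=[29.7000 33.7500 29.7000]
Drift of clock 1 after op 4: 33.7500 - 27.0000 = 6.7500

Answer: 6.7500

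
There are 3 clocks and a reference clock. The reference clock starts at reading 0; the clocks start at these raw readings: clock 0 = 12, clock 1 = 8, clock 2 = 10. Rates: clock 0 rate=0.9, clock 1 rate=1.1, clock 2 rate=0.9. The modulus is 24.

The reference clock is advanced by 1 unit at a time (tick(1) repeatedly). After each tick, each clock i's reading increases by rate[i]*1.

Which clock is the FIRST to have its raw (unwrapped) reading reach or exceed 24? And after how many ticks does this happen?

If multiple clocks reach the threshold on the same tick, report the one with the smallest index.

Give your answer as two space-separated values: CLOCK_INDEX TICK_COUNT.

clock 0: start=12, rate=0.9, needs 24-12 = 12; ticks = ceil(12/0.9) = ceil(13.3333) = 14; reading at tick 14 = 12 + 0.9*14 = 24.6000
clock 1: start=8, rate=1.1, needs 24-8 = 16; ticks = ceil(16/1.1) = ceil(14.5455) = 15; reading at tick 15 = 8 + 1.1*15 = 24.5000
clock 2: start=10, rate=0.9, needs 24-10 = 14; ticks = ceil(14/0.9) = ceil(15.5556) = 16; reading at tick 16 = 10 + 0.9*16 = 24.4000
Minimum tick count = 14; winners = [0]; smallest index = 0

Answer: 0 14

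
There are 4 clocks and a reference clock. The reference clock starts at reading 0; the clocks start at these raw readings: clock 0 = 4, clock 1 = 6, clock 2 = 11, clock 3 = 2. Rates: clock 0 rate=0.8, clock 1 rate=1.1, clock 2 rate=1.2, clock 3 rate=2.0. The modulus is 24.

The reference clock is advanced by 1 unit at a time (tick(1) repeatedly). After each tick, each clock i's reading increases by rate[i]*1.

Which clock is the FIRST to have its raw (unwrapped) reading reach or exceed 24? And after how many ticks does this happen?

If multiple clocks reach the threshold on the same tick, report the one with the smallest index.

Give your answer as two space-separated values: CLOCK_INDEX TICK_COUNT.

Answer: 2 11

Derivation:
clock 0: start=4, rate=0.8, needs 24-4 = 20; ticks = ceil(20/0.8) = ceil(25.0000) = 25; reading at tick 25 = 4 + 0.8*25 = 24.0000
clock 1: start=6, rate=1.1, needs 24-6 = 18; ticks = ceil(18/1.1) = ceil(16.3636) = 17; reading at tick 17 = 6 + 1.1*17 = 24.7000
clock 2: start=11, rate=1.2, needs 24-11 = 13; ticks = ceil(13/1.2) = ceil(10.8333) = 11; reading at tick 11 = 11 + 1.2*11 = 24.2000
clock 3: start=2, rate=2.0, needs 24-2 = 22; ticks = ceil(22/2.0) = ceil(11.0000) = 11; reading at tick 11 = 2 + 2.0*11 = 24.0000
Minimum tick count = 11; winners = [2, 3]; smallest index = 2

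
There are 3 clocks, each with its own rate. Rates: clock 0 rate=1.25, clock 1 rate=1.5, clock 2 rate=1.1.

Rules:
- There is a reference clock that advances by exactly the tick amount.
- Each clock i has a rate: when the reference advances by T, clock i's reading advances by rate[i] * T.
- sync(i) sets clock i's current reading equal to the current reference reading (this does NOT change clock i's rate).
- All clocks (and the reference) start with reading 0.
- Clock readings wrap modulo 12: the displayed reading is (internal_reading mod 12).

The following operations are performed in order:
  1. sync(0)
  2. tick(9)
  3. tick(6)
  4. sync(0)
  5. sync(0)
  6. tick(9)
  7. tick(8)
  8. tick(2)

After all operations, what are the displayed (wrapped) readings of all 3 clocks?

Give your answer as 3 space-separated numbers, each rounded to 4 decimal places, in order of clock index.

Answer: 2.7500 3.0000 1.4000

Derivation:
After op 1 sync(0): ref=0.0000 raw=[0.0000 0.0000 0.0000]
After op 2 tick(9): ref=9.0000 raw=[11.2500 13.5000 9.9000]
After op 3 tick(6): ref=15.0000 raw=[18.7500 22.5000 16.5000]
After op 4 sync(0): ref=15.0000 raw=[15.0000 22.5000 16.5000]
After op 5 sync(0): ref=15.0000 raw=[15.0000 22.5000 16.5000]
After op 6 tick(9): ref=24.0000 raw=[26.2500 36.0000 26.4000]
After op 7 tick(8): ref=32.0000 raw=[36.2500 48.0000 35.2000]
After op 8 tick(2): ref=34.0000 raw=[38.7500 51.0000 37.4000]
Wrap final raw readings (mod 12): 38.7500 mod 12 = 2.7500; 51.0000 mod 12 = 3.0000; 37.4000 mod 12 = 1.4000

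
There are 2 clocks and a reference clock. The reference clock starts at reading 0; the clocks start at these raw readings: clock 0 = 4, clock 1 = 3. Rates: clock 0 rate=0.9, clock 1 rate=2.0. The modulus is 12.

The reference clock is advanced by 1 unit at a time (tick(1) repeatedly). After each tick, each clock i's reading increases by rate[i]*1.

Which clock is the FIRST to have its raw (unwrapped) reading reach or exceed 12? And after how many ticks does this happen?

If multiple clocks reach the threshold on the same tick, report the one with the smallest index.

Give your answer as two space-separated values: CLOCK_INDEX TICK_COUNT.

Answer: 1 5

Derivation:
clock 0: start=4, rate=0.9, needs 12-4 = 8; ticks = ceil(8/0.9) = ceil(8.8889) = 9; reading at tick 9 = 4 + 0.9*9 = 12.1000
clock 1: start=3, rate=2.0, needs 12-3 = 9; ticks = ceil(9/2.0) = ceil(4.5000) = 5; reading at tick 5 = 3 + 2.0*5 = 13.0000
Minimum tick count = 5; winners = [1]; smallest index = 1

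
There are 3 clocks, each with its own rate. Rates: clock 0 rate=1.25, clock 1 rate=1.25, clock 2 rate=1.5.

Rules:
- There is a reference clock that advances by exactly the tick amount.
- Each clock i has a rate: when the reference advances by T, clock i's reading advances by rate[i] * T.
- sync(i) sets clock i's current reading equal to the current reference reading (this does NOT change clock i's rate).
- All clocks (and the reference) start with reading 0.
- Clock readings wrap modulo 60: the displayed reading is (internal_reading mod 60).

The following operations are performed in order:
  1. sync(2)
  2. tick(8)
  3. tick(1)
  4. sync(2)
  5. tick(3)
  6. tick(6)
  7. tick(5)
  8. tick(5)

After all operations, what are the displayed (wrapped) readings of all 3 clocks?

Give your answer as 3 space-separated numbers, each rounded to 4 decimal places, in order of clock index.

After op 1 sync(2): ref=0.0000 raw=[0.0000 0.0000 0.0000]
After op 2 tick(8): ref=8.0000 raw=[10.0000 10.0000 12.0000]
After op 3 tick(1): ref=9.0000 raw=[11.2500 11.2500 13.5000]
After op 4 sync(2): ref=9.0000 raw=[11.2500 11.2500 9.0000]
After op 5 tick(3): ref=12.0000 raw=[15.0000 15.0000 13.5000]
After op 6 tick(6): ref=18.0000 raw=[22.5000 22.5000 22.5000]
After op 7 tick(5): ref=23.0000 raw=[28.7500 28.7500 30.0000]
After op 8 tick(5): ref=28.0000 raw=[35.0000 35.0000 37.5000]
Wrap final raw readings (mod 60): 35.0000 mod 60 = 35.0000; 35.0000 mod 60 = 35.0000; 37.5000 mod 60 = 37.5000

Answer: 35.0000 35.0000 37.5000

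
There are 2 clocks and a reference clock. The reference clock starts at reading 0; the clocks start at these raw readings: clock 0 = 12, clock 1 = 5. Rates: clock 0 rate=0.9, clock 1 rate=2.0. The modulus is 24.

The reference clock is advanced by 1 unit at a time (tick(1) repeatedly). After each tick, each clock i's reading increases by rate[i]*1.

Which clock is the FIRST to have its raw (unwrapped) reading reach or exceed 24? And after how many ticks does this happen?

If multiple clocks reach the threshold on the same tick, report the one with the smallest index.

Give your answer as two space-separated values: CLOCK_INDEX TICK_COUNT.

Answer: 1 10

Derivation:
clock 0: start=12, rate=0.9, needs 24-12 = 12; ticks = ceil(12/0.9) = ceil(13.3333) = 14; reading at tick 14 = 12 + 0.9*14 = 24.6000
clock 1: start=5, rate=2.0, needs 24-5 = 19; ticks = ceil(19/2.0) = ceil(9.5000) = 10; reading at tick 10 = 5 + 2.0*10 = 25.0000
Minimum tick count = 10; winners = [1]; smallest index = 1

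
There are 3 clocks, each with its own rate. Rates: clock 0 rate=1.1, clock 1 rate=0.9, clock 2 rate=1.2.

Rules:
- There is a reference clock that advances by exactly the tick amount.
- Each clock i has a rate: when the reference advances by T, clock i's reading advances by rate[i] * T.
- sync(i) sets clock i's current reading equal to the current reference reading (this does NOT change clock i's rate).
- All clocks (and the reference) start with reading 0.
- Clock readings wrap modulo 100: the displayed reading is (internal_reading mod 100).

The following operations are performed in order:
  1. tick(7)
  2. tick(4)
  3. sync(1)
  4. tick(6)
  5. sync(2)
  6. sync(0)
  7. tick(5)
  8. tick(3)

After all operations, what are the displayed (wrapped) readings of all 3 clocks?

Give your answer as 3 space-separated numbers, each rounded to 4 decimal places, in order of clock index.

Answer: 25.8000 23.6000 26.6000

Derivation:
After op 1 tick(7): ref=7.0000 raw=[7.7000 6.3000 8.4000]
After op 2 tick(4): ref=11.0000 raw=[12.1000 9.9000 13.2000]
After op 3 sync(1): ref=11.0000 raw=[12.1000 11.0000 13.2000]
After op 4 tick(6): ref=17.0000 raw=[18.7000 16.4000 20.4000]
After op 5 sync(2): ref=17.0000 raw=[18.7000 16.4000 17.0000]
After op 6 sync(0): ref=17.0000 raw=[17.0000 16.4000 17.0000]
After op 7 tick(5): ref=22.0000 raw=[22.5000 20.9000 23.0000]
After op 8 tick(3): ref=25.0000 raw=[25.8000 23.6000 26.6000]
Wrap final raw readings (mod 100): 25.8000 mod 100 = 25.8000; 23.6000 mod 100 = 23.6000; 26.6000 mod 100 = 26.6000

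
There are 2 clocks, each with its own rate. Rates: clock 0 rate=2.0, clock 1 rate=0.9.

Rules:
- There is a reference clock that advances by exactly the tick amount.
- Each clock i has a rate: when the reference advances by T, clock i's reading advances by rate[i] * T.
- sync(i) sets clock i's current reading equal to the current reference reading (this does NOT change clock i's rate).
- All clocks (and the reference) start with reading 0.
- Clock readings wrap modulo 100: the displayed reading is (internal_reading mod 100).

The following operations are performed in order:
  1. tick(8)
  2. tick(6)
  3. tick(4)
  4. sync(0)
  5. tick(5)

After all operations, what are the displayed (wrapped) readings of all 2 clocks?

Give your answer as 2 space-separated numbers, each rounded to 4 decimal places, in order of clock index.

After op 1 tick(8): ref=8.0000 raw=[16.0000 7.2000]
After op 2 tick(6): ref=14.0000 raw=[28.0000 12.6000]
After op 3 tick(4): ref=18.0000 raw=[36.0000 16.2000]
After op 4 sync(0): ref=18.0000 raw=[18.0000 16.2000]
After op 5 tick(5): ref=23.0000 raw=[28.0000 20.7000]
Wrap final raw readings (mod 100): 28.0000 mod 100 = 28.0000; 20.7000 mod 100 = 20.7000

Answer: 28.0000 20.7000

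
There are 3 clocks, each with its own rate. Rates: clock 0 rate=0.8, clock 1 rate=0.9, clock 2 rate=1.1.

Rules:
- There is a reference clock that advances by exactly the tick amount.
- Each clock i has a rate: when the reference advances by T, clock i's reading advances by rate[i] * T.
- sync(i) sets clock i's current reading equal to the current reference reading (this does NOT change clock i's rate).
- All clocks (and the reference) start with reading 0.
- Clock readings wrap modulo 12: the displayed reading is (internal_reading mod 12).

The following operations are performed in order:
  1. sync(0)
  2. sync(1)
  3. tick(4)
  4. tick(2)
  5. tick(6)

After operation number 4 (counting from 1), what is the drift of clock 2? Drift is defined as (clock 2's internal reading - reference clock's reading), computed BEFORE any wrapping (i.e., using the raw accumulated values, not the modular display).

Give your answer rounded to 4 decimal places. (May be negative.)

After op 1 sync(0): ref=0.0000 raw=[0.0000 0.0000 0.0000]
After op 2 sync(1): ref=0.0000 raw=[0.0000 0.0000 0.0000]
After op 3 tick(4): ref=4.0000 raw=[3.2000 3.6000 4.4000]
After op 4 tick(2): ref=6.0000 raw=[4.8000 5.4000 6.6000]
Drift of clock 2 after op 4: 6.6000 - 6.0000 = 0.6000

Answer: 0.6000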